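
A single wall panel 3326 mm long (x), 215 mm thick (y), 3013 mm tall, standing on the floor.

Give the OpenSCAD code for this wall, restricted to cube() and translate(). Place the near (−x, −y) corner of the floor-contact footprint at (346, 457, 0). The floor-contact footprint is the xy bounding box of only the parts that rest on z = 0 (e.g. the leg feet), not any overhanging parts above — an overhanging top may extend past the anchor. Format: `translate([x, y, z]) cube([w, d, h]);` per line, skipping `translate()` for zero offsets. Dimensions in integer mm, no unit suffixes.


translate([346, 457, 0]) cube([3326, 215, 3013]);


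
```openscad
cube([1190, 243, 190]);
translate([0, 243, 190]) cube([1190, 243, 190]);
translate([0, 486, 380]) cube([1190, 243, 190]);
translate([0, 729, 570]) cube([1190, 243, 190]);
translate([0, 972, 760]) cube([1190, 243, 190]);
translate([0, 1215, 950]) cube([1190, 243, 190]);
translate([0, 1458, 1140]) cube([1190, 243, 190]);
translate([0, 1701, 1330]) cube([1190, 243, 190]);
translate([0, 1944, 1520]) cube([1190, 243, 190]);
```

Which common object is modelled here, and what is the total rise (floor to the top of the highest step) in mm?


A staircase. The total rise is 1710 mm.

9 identical blocks, each offset up and back from the previous — a staircase. Each step is 190 mm tall and there are 9 of them, so the total rise is 9 × 190 = 1710 mm.


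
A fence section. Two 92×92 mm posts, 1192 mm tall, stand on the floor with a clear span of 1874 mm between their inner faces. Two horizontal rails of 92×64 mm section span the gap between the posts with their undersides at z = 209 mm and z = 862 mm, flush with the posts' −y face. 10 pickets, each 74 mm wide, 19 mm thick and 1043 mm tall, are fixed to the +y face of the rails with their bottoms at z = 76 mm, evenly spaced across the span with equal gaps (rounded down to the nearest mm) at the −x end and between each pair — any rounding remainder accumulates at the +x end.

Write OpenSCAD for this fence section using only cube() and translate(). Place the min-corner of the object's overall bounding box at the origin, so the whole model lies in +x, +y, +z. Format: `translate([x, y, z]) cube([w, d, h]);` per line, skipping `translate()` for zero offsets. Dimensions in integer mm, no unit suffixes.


cube([92, 92, 1192]);
translate([1966, 0, 0]) cube([92, 92, 1192]);
translate([92, 0, 209]) cube([1874, 92, 64]);
translate([92, 0, 862]) cube([1874, 92, 64]);
translate([195, 92, 76]) cube([74, 19, 1043]);
translate([372, 92, 76]) cube([74, 19, 1043]);
translate([549, 92, 76]) cube([74, 19, 1043]);
translate([726, 92, 76]) cube([74, 19, 1043]);
translate([903, 92, 76]) cube([74, 19, 1043]);
translate([1080, 92, 76]) cube([74, 19, 1043]);
translate([1257, 92, 76]) cube([74, 19, 1043]);
translate([1434, 92, 76]) cube([74, 19, 1043]);
translate([1611, 92, 76]) cube([74, 19, 1043]);
translate([1788, 92, 76]) cube([74, 19, 1043]);


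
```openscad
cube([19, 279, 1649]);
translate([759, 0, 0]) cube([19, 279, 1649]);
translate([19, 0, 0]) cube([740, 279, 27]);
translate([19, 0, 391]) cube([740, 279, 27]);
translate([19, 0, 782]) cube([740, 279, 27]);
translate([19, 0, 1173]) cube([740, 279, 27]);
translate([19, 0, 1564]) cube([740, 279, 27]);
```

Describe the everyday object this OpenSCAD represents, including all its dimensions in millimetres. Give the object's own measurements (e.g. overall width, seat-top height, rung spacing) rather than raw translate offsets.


An open bookshelf. Two side panels, each 19 mm thick, 279 mm deep and 1649 mm tall, stand 778 mm apart (outside-to-outside). Between them sit 5 shelves, each 27 mm thick and 279 mm deep, spanning the full gap between the sides. The bottom shelf rests on the floor (its underside at z = 0) and the clear gap between one shelf's top and the next shelf's underside is 364 mm.


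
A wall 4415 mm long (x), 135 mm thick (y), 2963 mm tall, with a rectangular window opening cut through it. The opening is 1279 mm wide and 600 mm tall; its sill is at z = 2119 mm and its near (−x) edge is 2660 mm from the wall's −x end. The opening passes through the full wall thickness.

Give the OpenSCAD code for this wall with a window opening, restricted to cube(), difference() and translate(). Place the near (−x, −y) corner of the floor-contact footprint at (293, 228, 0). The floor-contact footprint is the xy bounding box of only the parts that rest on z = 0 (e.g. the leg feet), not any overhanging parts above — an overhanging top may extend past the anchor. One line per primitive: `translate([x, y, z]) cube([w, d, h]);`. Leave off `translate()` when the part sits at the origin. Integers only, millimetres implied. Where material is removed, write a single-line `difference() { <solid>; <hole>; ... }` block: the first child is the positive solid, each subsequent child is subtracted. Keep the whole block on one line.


difference() { translate([293, 228, 0]) cube([4415, 135, 2963]); translate([2953, 228, 2119]) cube([1279, 135, 600]); }


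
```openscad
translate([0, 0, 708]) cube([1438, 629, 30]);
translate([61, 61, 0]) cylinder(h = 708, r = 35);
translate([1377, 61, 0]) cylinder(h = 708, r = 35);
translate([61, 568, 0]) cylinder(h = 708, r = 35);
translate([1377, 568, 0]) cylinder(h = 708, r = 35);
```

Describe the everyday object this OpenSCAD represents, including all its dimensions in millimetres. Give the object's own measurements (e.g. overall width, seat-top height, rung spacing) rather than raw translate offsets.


A table: top 1438 mm (x) × 629 mm (y), 30 mm thick, upper face at z = 738 mm, on four round legs of 70 mm diameter, each leg's bounding box inset 26 mm from the nearest pair of top edges from z = 0 to the bottom of the top.


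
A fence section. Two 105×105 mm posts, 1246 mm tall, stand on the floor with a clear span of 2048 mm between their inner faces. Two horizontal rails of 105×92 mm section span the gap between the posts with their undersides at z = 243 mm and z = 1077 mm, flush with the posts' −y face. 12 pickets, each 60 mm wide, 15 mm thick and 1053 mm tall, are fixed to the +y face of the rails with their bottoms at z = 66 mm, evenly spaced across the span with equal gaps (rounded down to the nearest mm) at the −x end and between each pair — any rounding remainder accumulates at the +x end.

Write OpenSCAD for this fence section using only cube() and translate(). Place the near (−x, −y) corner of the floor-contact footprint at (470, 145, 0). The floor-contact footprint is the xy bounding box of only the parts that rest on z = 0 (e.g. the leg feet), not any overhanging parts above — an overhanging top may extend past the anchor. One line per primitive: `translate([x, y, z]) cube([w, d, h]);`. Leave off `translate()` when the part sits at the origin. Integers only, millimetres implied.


translate([470, 145, 0]) cube([105, 105, 1246]);
translate([2623, 145, 0]) cube([105, 105, 1246]);
translate([575, 145, 243]) cube([2048, 105, 92]);
translate([575, 145, 1077]) cube([2048, 105, 92]);
translate([677, 250, 66]) cube([60, 15, 1053]);
translate([839, 250, 66]) cube([60, 15, 1053]);
translate([1001, 250, 66]) cube([60, 15, 1053]);
translate([1163, 250, 66]) cube([60, 15, 1053]);
translate([1325, 250, 66]) cube([60, 15, 1053]);
translate([1487, 250, 66]) cube([60, 15, 1053]);
translate([1649, 250, 66]) cube([60, 15, 1053]);
translate([1811, 250, 66]) cube([60, 15, 1053]);
translate([1973, 250, 66]) cube([60, 15, 1053]);
translate([2135, 250, 66]) cube([60, 15, 1053]);
translate([2297, 250, 66]) cube([60, 15, 1053]);
translate([2459, 250, 66]) cube([60, 15, 1053]);


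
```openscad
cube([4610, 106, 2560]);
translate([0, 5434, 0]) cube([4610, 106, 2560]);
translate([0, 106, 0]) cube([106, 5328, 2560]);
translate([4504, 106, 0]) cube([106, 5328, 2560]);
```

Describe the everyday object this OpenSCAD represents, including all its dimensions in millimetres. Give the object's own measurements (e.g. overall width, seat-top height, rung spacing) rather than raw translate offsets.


The wall frame of a small rectangular building: four walls, each 2560 mm tall and 106 mm thick, enclosing a footprint 4610 mm (x) by 5540 mm (y) outside-to-outside, with no floor or roof. The front and back walls (the −y and +y sides) span the full width; the two side walls fit between them.


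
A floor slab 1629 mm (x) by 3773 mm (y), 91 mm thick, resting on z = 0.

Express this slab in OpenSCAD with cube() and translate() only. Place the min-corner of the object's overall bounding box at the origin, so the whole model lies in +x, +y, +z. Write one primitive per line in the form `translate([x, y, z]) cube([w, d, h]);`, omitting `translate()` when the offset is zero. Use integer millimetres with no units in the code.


cube([1629, 3773, 91]);


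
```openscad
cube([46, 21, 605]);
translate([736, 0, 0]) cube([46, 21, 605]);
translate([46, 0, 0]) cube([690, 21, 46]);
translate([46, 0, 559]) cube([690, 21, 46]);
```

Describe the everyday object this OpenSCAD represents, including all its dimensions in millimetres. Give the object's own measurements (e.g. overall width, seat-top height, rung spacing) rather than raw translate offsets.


A rectangular picture frame lying in the x–z plane (depth along y). The opening is 690 mm wide (x) by 513 mm tall (z), surrounded by a border 46 mm wide on all four sides. The frame is 21 mm deep and is made of two full-height vertical stiles with two horizontal rails fitted between them.


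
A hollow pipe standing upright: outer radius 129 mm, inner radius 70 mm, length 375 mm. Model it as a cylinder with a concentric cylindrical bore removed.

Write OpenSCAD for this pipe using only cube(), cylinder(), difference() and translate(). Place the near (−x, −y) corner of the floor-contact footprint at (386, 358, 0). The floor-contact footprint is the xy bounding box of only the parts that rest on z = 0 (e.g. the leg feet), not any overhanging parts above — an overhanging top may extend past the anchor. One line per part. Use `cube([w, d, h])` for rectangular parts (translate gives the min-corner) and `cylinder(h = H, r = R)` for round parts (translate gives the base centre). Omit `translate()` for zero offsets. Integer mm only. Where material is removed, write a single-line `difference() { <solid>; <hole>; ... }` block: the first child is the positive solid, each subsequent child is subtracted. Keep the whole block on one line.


difference() { translate([515, 487, 0]) cylinder(h = 375, r = 129); translate([515, 487, 0]) cylinder(h = 375, r = 70); }


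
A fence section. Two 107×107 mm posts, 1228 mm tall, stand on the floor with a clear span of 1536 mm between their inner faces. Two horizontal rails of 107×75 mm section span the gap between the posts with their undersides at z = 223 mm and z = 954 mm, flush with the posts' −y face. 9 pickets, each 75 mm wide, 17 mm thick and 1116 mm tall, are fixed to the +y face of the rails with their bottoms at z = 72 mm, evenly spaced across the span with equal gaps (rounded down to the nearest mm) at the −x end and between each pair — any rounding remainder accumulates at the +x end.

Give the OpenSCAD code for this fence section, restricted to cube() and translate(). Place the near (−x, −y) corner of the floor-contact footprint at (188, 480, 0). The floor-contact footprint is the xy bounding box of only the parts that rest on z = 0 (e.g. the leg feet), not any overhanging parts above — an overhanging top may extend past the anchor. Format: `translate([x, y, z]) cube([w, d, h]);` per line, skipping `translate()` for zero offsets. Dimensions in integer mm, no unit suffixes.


translate([188, 480, 0]) cube([107, 107, 1228]);
translate([1831, 480, 0]) cube([107, 107, 1228]);
translate([295, 480, 223]) cube([1536, 107, 75]);
translate([295, 480, 954]) cube([1536, 107, 75]);
translate([381, 587, 72]) cube([75, 17, 1116]);
translate([542, 587, 72]) cube([75, 17, 1116]);
translate([703, 587, 72]) cube([75, 17, 1116]);
translate([864, 587, 72]) cube([75, 17, 1116]);
translate([1025, 587, 72]) cube([75, 17, 1116]);
translate([1186, 587, 72]) cube([75, 17, 1116]);
translate([1347, 587, 72]) cube([75, 17, 1116]);
translate([1508, 587, 72]) cube([75, 17, 1116]);
translate([1669, 587, 72]) cube([75, 17, 1116]);


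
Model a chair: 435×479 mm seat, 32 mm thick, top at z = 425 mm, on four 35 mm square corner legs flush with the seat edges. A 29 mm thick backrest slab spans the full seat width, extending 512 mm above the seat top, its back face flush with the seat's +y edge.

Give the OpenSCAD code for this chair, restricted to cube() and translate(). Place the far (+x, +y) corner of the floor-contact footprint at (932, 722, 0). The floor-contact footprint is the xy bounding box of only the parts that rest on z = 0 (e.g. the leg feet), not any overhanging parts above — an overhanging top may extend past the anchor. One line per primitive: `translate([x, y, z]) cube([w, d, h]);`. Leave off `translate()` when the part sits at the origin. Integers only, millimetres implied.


// leg_h = 425 - 32 = 393
translate([497, 243, 393]) cube([435, 479, 32]);
translate([497, 243, 0]) cube([35, 35, 393]);
translate([897, 243, 0]) cube([35, 35, 393]);
translate([497, 687, 0]) cube([35, 35, 393]);
translate([897, 687, 0]) cube([35, 35, 393]);
translate([497, 693, 425]) cube([435, 29, 512]);


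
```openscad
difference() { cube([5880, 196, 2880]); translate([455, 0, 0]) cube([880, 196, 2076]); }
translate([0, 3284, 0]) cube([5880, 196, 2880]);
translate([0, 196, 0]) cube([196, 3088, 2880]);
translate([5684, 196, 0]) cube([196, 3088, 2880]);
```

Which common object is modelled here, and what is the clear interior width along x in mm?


A single room. The interior width is 5488 mm.

Four walls enclosing a rectangle with a door in the front wall — a room. Outside width 5880 minus two 196 mm walls gives 5488 mm.


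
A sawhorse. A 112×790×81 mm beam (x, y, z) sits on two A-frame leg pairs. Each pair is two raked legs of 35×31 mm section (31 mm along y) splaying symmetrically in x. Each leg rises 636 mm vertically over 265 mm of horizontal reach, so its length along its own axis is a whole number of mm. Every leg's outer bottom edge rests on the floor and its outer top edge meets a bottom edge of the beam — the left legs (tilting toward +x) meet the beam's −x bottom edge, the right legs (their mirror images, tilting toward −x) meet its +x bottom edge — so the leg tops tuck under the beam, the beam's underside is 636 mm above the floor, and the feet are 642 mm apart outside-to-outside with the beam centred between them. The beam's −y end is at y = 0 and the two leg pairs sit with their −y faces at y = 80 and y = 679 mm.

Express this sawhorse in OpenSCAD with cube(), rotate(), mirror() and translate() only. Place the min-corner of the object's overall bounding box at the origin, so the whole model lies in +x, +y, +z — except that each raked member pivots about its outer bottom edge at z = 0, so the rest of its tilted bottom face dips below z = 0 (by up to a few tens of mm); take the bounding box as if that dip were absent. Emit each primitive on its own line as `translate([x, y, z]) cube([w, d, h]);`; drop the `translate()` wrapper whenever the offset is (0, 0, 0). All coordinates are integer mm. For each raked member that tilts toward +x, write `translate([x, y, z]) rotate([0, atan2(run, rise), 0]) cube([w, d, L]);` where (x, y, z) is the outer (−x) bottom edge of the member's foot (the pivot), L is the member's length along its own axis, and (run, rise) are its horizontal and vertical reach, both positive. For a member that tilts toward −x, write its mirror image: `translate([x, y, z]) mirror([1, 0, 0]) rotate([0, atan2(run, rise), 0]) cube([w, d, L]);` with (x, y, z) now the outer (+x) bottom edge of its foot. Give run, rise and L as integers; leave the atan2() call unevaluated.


translate([265, 0, 636]) cube([112, 790, 81]);
translate([0, 80, 0]) rotate([0, atan2(265, 636), 0]) cube([35, 31, 689]);
translate([642, 80, 0]) mirror([1, 0, 0]) rotate([0, atan2(265, 636), 0]) cube([35, 31, 689]);
translate([0, 679, 0]) rotate([0, atan2(265, 636), 0]) cube([35, 31, 689]);
translate([642, 679, 0]) mirror([1, 0, 0]) rotate([0, atan2(265, 636), 0]) cube([35, 31, 689]);


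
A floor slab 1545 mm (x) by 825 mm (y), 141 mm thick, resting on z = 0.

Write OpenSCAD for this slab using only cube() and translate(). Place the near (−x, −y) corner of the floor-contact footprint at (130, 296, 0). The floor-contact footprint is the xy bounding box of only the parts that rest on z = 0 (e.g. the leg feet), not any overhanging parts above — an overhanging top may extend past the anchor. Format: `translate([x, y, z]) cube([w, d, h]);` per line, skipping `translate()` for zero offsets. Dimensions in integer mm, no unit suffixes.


translate([130, 296, 0]) cube([1545, 825, 141]);


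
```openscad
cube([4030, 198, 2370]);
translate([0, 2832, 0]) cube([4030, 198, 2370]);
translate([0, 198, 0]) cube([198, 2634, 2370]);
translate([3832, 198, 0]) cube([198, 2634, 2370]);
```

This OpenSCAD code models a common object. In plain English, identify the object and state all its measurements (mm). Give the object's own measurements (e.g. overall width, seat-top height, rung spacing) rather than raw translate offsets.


The wall frame of a small rectangular building: four walls, each 2370 mm tall and 198 mm thick, enclosing a footprint 4030 mm (x) by 3030 mm (y) outside-to-outside, with no floor or roof. The front and back walls (the −y and +y sides) span the full width; the two side walls fit between them.


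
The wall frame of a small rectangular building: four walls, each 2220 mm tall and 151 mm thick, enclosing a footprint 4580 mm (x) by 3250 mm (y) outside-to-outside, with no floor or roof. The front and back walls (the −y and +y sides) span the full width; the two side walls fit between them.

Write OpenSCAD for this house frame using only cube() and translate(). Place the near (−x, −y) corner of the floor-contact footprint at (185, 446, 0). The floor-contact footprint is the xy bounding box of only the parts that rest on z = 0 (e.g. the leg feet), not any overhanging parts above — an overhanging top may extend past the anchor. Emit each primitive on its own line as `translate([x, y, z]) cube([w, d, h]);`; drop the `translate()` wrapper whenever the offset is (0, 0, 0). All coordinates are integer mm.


translate([185, 446, 0]) cube([4580, 151, 2220]);
translate([185, 3545, 0]) cube([4580, 151, 2220]);
translate([185, 597, 0]) cube([151, 2948, 2220]);
translate([4614, 597, 0]) cube([151, 2948, 2220]);


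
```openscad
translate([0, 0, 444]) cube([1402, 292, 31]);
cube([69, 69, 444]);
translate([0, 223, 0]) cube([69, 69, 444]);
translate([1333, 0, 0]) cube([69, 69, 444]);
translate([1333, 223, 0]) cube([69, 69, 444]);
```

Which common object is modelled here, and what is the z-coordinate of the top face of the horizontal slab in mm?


A bench. The seat-top height is 475 mm.

A long slab on four corner posts — a bench. The slab sits at z = 444 with thickness 31, so the top is 444 + 31 = 475 mm.


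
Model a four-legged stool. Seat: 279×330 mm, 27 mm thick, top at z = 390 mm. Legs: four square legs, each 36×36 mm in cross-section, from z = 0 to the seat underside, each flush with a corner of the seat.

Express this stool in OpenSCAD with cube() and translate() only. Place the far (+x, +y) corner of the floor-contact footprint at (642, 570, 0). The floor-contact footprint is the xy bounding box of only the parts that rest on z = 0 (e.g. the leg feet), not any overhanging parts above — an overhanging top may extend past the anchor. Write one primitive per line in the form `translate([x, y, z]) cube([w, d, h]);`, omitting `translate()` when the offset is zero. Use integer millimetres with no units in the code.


// leg_h = 390 - 27 = 363
translate([363, 240, 363]) cube([279, 330, 27]);
translate([363, 240, 0]) cube([36, 36, 363]);
translate([606, 240, 0]) cube([36, 36, 363]);
translate([363, 534, 0]) cube([36, 36, 363]);
translate([606, 534, 0]) cube([36, 36, 363]);


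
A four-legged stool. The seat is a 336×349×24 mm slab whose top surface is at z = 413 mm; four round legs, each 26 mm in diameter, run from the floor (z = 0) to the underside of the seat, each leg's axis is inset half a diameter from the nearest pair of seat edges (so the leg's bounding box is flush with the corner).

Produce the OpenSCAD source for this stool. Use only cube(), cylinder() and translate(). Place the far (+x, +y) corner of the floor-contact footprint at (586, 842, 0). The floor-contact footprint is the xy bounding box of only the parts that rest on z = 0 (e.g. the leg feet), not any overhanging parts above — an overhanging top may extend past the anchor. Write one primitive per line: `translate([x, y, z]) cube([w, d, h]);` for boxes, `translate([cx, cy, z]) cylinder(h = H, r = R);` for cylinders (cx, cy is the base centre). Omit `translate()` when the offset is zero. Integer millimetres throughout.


translate([250, 493, 389]) cube([336, 349, 24]);
translate([263, 506, 0]) cylinder(h = 389, r = 13);
translate([573, 506, 0]) cylinder(h = 389, r = 13);
translate([263, 829, 0]) cylinder(h = 389, r = 13);
translate([573, 829, 0]) cylinder(h = 389, r = 13);


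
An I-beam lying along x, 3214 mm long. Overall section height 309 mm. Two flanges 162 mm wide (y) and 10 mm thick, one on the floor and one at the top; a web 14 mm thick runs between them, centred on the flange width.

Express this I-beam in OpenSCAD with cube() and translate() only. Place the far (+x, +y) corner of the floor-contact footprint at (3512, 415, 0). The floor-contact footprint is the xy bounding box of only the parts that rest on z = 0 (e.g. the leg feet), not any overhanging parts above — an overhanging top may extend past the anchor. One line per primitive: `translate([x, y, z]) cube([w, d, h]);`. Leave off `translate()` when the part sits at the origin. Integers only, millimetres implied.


translate([298, 253, 0]) cube([3214, 162, 10]);
translate([298, 327, 10]) cube([3214, 14, 289]);
translate([298, 253, 299]) cube([3214, 162, 10]);


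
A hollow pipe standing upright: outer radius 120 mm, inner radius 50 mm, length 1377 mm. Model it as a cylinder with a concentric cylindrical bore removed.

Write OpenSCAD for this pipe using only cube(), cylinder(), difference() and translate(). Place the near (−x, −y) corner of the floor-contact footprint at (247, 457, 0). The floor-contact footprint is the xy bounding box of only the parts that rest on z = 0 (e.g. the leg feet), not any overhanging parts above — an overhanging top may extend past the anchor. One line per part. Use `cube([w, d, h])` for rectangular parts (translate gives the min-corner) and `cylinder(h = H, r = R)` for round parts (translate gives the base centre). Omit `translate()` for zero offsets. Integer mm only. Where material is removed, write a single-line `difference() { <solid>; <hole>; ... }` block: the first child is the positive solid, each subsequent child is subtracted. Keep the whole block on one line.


difference() { translate([367, 577, 0]) cylinder(h = 1377, r = 120); translate([367, 577, 0]) cylinder(h = 1377, r = 50); }


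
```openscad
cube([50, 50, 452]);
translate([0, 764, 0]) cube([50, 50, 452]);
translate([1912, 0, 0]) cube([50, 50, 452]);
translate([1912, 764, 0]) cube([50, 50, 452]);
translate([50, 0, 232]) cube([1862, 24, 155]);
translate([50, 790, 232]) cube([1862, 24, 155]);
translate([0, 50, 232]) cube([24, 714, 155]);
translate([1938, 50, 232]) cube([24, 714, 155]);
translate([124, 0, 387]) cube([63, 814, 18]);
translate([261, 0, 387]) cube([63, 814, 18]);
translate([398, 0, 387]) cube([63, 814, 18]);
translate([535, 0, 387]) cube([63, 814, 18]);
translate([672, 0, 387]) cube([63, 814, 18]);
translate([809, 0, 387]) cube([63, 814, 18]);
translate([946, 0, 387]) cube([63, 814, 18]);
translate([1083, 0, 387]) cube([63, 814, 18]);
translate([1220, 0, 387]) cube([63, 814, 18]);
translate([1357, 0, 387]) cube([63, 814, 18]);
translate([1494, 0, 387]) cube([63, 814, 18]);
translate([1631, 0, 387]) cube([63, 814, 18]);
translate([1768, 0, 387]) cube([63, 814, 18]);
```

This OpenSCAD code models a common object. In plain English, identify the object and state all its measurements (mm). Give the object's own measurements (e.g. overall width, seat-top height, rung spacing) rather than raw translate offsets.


A bed frame 1962 mm long (x) by 814 mm wide (y). Four 50×50 mm corner posts, 452 mm tall, at the corners of the footprint. Four rails of 24 mm thickness and 155 mm height run between adjacent posts with their undersides at z = 232 mm, their outer faces flush with the outside of the frame (the two x-running rails run between the posts' inner faces; the two y-running rails run between the posts' inner faces). 13 slats, each 63 mm wide (x) and 18 mm thick, lie across the top of the two x-running rails, running the full 814 mm width of the frame in y; along x they sit between the end posts with a 74 mm gap after the −x posts and between neighbouring slats, leaving 81 mm before the +x posts.


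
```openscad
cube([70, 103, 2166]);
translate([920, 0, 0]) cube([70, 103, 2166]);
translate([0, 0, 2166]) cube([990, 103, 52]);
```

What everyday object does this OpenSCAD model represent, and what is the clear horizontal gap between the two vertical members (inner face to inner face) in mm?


A door frame. The clear opening width is 850 mm.

Two 2166 mm tall posts with a header on top — a door frame. The left jamb is 70 mm wide at x = 0; the right jamb starts at x = 920. The clear opening is 920 − 70 = 850 mm.


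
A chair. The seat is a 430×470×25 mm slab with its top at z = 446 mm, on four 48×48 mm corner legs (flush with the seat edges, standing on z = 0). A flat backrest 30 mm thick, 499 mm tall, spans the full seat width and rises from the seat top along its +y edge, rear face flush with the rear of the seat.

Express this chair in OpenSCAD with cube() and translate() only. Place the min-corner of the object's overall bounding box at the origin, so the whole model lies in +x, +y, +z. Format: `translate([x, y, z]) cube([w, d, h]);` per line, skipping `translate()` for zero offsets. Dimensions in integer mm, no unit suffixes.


translate([0, 0, 421]) cube([430, 470, 25]);
cube([48, 48, 421]);
translate([382, 0, 0]) cube([48, 48, 421]);
translate([0, 422, 0]) cube([48, 48, 421]);
translate([382, 422, 0]) cube([48, 48, 421]);
translate([0, 440, 446]) cube([430, 30, 499]);


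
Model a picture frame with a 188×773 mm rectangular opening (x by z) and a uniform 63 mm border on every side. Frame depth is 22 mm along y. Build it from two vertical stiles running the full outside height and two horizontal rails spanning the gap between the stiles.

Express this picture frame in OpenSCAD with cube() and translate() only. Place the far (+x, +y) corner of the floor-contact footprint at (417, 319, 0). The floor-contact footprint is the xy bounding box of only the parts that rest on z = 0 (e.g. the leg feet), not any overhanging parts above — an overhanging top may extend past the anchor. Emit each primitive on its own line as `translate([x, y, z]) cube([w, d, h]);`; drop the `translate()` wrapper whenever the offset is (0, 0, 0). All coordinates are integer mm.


translate([103, 297, 0]) cube([63, 22, 899]);
translate([354, 297, 0]) cube([63, 22, 899]);
translate([166, 297, 0]) cube([188, 22, 63]);
translate([166, 297, 836]) cube([188, 22, 63]);


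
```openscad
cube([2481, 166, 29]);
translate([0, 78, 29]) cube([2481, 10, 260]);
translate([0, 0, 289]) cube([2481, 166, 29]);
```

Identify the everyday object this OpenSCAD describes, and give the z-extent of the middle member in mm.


An I-beam. The web height is 260 mm.

Two wide flanges with a thin centred web — an I-beam. Overall 318 mm minus two 29 mm flanges gives a web of 318 − 2·29 = 260 mm.


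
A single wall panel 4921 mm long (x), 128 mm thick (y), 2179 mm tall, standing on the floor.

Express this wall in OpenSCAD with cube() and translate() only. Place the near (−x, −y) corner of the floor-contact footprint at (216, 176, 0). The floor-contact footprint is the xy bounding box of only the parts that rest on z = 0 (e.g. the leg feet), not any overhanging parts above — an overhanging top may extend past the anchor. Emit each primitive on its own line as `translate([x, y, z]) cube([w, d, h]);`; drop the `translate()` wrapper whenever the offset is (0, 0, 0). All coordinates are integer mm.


translate([216, 176, 0]) cube([4921, 128, 2179]);


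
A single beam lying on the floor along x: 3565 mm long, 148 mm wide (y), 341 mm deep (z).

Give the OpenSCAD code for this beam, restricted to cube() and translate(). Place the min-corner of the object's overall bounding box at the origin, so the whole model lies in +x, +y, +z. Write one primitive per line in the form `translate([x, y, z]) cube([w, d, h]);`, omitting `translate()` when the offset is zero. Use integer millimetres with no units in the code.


cube([3565, 148, 341]);


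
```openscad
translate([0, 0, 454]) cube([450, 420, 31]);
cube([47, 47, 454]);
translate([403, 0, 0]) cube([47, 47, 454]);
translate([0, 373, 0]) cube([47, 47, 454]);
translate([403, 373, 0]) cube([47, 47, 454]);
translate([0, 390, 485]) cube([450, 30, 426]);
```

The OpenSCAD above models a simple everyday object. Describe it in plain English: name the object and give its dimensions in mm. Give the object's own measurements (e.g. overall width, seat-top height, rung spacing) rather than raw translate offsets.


A chair. The seat is a 450×420×31 mm slab with its top at z = 485 mm, on four 47×47 mm corner legs (flush with the seat edges, standing on z = 0). A flat backrest 30 mm thick, 426 mm tall, spans the full seat width and rises from the seat top along its +y edge, rear face flush with the rear of the seat.


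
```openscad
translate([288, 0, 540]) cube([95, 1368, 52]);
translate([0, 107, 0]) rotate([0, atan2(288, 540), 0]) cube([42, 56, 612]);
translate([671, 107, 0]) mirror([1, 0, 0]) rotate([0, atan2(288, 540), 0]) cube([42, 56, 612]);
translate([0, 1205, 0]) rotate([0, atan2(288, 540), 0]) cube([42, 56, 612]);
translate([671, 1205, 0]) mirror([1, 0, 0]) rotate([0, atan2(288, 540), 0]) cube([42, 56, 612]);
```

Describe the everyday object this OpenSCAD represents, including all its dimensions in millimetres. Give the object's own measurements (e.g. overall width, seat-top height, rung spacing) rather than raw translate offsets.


A sawhorse. A 95×1368×52 mm beam (x, y, z) sits on two A-frame leg pairs. Each pair is two raked legs of 42×56 mm section (56 mm along y) splaying symmetrically in x. Each leg rises 540 mm vertically over 288 mm of horizontal reach and is 612 mm long along its own axis. Every leg's outer bottom edge rests on the floor and its outer top edge meets a bottom edge of the beam — the left legs (tilting toward +x) meet the beam's −x bottom edge, the right legs (their mirror images, tilting toward −x) meet its +x bottom edge — so the leg tops tuck under the beam, the beam's underside is 540 mm above the floor, and the feet are 671 mm apart outside-to-outside with the beam centred between them. The two leg pairs are set in 107 mm from either end of the beam.


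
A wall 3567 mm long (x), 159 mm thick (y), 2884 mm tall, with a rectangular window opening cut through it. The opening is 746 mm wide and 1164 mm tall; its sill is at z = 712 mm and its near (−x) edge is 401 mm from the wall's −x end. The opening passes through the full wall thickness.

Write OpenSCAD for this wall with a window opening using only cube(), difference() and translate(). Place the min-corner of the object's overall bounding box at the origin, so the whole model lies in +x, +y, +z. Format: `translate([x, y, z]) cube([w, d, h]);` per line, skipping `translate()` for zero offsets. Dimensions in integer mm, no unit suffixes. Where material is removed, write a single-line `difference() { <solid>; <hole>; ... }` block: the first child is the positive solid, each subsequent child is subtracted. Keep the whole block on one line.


difference() { cube([3567, 159, 2884]); translate([401, 0, 712]) cube([746, 159, 1164]); }


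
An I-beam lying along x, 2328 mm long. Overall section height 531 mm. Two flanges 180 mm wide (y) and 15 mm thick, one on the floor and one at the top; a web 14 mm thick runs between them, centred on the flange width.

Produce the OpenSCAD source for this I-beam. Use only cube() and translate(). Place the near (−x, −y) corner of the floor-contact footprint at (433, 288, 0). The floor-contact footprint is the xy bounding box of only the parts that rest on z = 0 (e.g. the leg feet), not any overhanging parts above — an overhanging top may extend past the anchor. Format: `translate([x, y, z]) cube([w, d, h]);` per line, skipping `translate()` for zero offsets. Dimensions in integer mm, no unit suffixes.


translate([433, 288, 0]) cube([2328, 180, 15]);
translate([433, 371, 15]) cube([2328, 14, 501]);
translate([433, 288, 516]) cube([2328, 180, 15]);


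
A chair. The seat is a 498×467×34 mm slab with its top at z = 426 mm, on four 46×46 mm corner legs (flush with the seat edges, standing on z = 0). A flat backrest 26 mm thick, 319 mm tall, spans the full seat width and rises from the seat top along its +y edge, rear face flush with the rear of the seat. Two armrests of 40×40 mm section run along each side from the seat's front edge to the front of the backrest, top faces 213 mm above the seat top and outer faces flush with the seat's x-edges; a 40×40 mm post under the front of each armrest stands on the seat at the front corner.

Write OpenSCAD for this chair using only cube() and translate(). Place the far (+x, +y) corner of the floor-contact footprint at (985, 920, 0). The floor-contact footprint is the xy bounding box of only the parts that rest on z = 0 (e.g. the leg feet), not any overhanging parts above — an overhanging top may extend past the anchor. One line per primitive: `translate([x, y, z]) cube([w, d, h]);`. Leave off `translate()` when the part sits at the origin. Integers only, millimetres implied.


translate([487, 453, 392]) cube([498, 467, 34]);
translate([487, 453, 0]) cube([46, 46, 392]);
translate([939, 453, 0]) cube([46, 46, 392]);
translate([487, 874, 0]) cube([46, 46, 392]);
translate([939, 874, 0]) cube([46, 46, 392]);
translate([487, 894, 426]) cube([498, 26, 319]);
translate([487, 453, 599]) cube([40, 441, 40]);
translate([945, 453, 599]) cube([40, 441, 40]);
translate([487, 453, 426]) cube([40, 40, 173]);
translate([945, 453, 426]) cube([40, 40, 173]);


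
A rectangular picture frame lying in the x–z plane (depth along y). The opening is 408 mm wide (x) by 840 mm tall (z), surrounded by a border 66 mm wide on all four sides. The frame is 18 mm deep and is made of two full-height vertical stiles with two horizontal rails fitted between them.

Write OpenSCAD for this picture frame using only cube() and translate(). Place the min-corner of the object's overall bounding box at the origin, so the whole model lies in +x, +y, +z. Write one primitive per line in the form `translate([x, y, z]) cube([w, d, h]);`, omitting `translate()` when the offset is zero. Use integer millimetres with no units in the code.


cube([66, 18, 972]);
translate([474, 0, 0]) cube([66, 18, 972]);
translate([66, 0, 0]) cube([408, 18, 66]);
translate([66, 0, 906]) cube([408, 18, 66]);


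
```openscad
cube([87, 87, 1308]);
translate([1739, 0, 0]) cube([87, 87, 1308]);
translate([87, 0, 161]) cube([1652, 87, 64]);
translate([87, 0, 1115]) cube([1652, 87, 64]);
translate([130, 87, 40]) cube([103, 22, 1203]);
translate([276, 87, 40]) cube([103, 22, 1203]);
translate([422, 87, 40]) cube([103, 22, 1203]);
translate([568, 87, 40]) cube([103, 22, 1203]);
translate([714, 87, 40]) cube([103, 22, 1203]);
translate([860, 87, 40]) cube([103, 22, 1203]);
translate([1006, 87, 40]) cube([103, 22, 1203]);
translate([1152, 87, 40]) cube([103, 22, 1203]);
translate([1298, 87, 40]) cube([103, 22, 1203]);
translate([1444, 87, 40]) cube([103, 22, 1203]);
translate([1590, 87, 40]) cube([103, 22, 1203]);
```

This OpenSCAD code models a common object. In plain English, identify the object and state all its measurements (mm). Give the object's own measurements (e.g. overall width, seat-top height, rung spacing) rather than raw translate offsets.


A fence section. Two 87×87 mm posts, 1308 mm tall, stand on the floor with a clear span of 1652 mm between their inner faces. Two horizontal rails of 87×64 mm section span the gap between the posts with their undersides at z = 161 mm and z = 1115 mm, flush with the posts' −y face. 11 pickets, each 103 mm wide, 22 mm thick and 1203 mm tall, are fixed to the +y face of the rails with their bottoms at z = 40 mm, spaced across the span with a 43 mm gap after the −x post and between neighbouring pickets, with 46 mm left before the +x post.


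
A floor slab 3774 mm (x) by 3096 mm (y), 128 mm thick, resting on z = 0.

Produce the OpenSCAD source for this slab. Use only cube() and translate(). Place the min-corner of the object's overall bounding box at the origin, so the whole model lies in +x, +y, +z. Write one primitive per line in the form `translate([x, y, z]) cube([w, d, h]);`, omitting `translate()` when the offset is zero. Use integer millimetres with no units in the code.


cube([3774, 3096, 128]);


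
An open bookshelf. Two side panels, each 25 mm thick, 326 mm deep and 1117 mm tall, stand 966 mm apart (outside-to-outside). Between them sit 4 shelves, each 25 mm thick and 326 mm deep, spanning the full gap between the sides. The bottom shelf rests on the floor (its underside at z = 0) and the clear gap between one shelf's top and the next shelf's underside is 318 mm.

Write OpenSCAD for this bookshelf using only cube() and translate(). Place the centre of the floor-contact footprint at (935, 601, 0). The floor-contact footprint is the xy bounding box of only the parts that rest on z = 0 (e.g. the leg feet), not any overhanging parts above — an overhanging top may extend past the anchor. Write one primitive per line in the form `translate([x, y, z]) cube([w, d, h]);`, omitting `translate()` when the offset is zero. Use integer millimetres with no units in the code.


translate([452, 438, 0]) cube([25, 326, 1117]);
translate([1393, 438, 0]) cube([25, 326, 1117]);
translate([477, 438, 0]) cube([916, 326, 25]);
translate([477, 438, 343]) cube([916, 326, 25]);
translate([477, 438, 686]) cube([916, 326, 25]);
translate([477, 438, 1029]) cube([916, 326, 25]);


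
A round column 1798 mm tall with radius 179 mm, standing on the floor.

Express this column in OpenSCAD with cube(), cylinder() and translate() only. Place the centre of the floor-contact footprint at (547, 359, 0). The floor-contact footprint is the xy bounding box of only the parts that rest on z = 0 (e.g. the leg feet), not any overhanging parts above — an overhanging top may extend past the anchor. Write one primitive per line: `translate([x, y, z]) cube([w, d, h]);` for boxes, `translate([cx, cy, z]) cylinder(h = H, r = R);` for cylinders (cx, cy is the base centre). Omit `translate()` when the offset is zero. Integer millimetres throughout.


translate([547, 359, 0]) cylinder(h = 1798, r = 179);


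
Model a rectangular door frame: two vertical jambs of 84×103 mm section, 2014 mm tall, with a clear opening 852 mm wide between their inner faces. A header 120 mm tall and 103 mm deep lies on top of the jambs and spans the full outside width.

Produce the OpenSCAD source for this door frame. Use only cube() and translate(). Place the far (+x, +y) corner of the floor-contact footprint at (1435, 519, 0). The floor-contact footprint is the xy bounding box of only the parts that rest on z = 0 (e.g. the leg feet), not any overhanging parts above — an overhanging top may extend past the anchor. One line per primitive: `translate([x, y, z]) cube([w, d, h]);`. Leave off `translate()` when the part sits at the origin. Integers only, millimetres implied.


translate([415, 416, 0]) cube([84, 103, 2014]);
translate([1351, 416, 0]) cube([84, 103, 2014]);
translate([415, 416, 2014]) cube([1020, 103, 120]);
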